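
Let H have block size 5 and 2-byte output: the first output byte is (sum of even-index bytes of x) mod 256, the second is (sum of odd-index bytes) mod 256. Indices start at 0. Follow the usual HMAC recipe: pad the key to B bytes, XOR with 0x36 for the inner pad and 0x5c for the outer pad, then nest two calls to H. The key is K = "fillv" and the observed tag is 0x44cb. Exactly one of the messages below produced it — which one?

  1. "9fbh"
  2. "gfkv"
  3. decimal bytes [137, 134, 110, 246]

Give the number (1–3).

3

Key "fillv" = 66 69 6c 6c 76 is exactly B = 5 bytes: K' = 66 69 6c 6c 76.
K' ⊕ ipad = 50 5f 5a 5a 40; K' ⊕ opad = 3a 35 30 30 2a.
m1: inner = H(50 5f 5a 5a 40 39 66 62 68) = b8 54; tag = H(3a 35 30 30 2a b8 54) = e81d
m2: inner = H(50 5f 5a 5a 40 67 66 6b 76) = c6 8b; tag = H(3a 35 30 30 2a c6 8b) = 1f2b
m3: inner = H(50 5f 5a 5a 40 89 86 6e f6) = 66 b0; tag = H(3a 35 30 30 2a 66 b0) = 44cb ← matches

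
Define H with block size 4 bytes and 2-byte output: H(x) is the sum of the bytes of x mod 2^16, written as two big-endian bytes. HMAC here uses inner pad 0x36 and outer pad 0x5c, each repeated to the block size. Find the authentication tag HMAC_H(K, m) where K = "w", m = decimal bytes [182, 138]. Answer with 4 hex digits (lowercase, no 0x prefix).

0164

Key "w" = 77 is 1 byte ≤ B = 4; zero-pad to 4 bytes: K' = 77 00 00 00.
K' ⊕ ipad = 41 36 36 36.  K' ⊕ opad = 2b 5c 5c 5c.
Inner input = (K'⊕ipad) ∥ m = 41 36 36 36 ∥ b6 8a.
Inner hash: sum = 65+54+54+54+182+138 = 547 → 02 23.
Outer input = (K'⊕opad) ∥ inner = 2b 5c 5c 5c ∥ 02 23.
Outer hash (tag): sum = 43+92+92+92+2+35 = 356 → 01 64.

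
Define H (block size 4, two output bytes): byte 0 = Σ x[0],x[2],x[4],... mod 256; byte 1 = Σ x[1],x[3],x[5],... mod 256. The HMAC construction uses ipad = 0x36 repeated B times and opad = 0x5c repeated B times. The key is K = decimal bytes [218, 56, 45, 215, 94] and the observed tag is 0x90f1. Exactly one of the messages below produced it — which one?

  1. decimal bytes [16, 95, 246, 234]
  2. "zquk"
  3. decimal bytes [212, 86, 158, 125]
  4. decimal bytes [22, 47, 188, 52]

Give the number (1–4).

3

Key decimal bytes [218, 56, 45, 215, 94] = da 38 2d d7 5e is 5 bytes > B = 4, so hash it first: H(key) = 65 0f, then zero-pad to 4 bytes: K' = 65 0f 00 00.
K' ⊕ ipad = 53 39 36 36; K' ⊕ opad = 39 53 5c 5c.
m1: inner = H(53 39 36 36 10 5f f6 ea) = 8f b8; tag = H(39 53 5c 5c 8f b8) = 2467
m2: inner = H(53 39 36 36 7a 71 75 6b) = 78 4b; tag = H(39 53 5c 5c 78 4b) = 0dfa
m3: inner = H(53 39 36 36 d4 56 9e 7d) = fb 42; tag = H(39 53 5c 5c fb 42) = 90f1 ← matches
m4: inner = H(53 39 36 36 16 2f bc 34) = 5b d2; tag = H(39 53 5c 5c 5b d2) = f081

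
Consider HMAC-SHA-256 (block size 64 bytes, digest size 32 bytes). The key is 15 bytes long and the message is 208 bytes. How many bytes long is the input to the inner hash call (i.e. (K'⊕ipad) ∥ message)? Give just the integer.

Key is 15 ≤ 64 bytes, zero-padded: |K'| = 64.
Inner input = (K'⊕ipad) ∥ m → 64 + 208 = 272 bytes.

272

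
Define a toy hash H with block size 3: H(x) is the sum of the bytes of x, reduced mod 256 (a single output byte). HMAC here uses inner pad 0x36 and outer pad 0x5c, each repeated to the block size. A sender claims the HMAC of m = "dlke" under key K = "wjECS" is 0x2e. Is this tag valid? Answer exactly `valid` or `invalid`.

valid

Key "wjECS" = 77 6a 45 43 53 is 5 bytes > B = 3, so hash it first: H(key) = bc, then zero-pad to 3 bytes: K' = bc 00 00.
K' ⊕ ipad = 8a 36 36; K' ⊕ opad = e0 5c 5c.
Inner hash: sum = 138+54+54+100+108+107+101 = 662; mod 256 = 150 → 96.
Outer hash (recomputed tag): sum = 224+92+92+150 = 558; mod 256 = 46 → 2e.
Recomputed tag = 2e; claimed = 2e → match.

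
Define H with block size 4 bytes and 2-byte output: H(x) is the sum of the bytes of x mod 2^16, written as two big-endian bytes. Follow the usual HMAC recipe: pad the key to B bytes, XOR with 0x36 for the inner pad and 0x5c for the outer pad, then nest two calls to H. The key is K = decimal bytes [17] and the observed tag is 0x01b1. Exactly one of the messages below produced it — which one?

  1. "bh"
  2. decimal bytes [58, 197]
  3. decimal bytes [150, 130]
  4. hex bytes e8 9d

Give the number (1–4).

Key decimal bytes [17] = 11 is 1 byte ≤ B = 4; zero-pad to 4 bytes: K' = 11 00 00 00.
K' ⊕ ipad = 27 36 36 36; K' ⊕ opad = 4d 5c 5c 5c.
m1: inner = H(27 36 36 36 62 68) = 01 93; tag = H(4d 5c 5c 5c 01 93) = 01f5
m2: inner = H(27 36 36 36 3a c5) = 01 c8; tag = H(4d 5c 5c 5c 01 c8) = 022a
m3: inner = H(27 36 36 36 96 82) = 01 e1; tag = H(4d 5c 5c 5c 01 e1) = 0243
m4: inner = H(27 36 36 36 e8 9d) = 02 4e; tag = H(4d 5c 5c 5c 02 4e) = 01b1 ← matches

4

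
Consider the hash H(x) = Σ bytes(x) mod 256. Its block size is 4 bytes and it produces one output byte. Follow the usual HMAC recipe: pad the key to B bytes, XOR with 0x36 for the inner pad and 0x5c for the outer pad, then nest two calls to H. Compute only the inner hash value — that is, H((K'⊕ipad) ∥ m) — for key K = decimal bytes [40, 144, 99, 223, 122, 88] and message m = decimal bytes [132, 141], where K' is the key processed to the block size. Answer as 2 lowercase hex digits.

Key decimal bytes [40, 144, 99, 223, 122, 88] = 28 90 63 df 7a 58 is 6 bytes > B = 4, so hash it first: H(key) = cc, then zero-pad to 4 bytes: K' = cc 00 00 00.
K' ⊕ ipad = fa 36 36 36.
Inner input = fa 36 36 36 ∥ 84 8d.
Inner hash: sum = 250+54+54+54+132+141 = 685; mod 256 = 173 → ad.

ad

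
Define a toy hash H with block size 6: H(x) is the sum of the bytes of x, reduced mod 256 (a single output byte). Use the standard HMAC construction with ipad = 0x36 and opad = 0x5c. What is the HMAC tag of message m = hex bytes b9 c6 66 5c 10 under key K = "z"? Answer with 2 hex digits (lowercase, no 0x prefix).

9d

Key "z" = 7a is 1 byte ≤ B = 6; zero-pad to 6 bytes: K' = 7a 00 00 00 00 00.
K' ⊕ ipad = 4c 36 36 36 36 36.  K' ⊕ opad = 26 5c 5c 5c 5c 5c.
Inner input = (K'⊕ipad) ∥ m = 4c 36 36 36 36 36 ∥ b9 c6 66 5c 10.
Inner hash: sum = 76+54+54+54+54+54+185+198+102+92+16 = 939; mod 256 = 171 → ab.
Outer input = (K'⊕opad) ∥ inner = 26 5c 5c 5c 5c 5c ∥ ab.
Outer hash (tag): sum = 38+92+92+92+92+92+171 = 669; mod 256 = 157 → 9d.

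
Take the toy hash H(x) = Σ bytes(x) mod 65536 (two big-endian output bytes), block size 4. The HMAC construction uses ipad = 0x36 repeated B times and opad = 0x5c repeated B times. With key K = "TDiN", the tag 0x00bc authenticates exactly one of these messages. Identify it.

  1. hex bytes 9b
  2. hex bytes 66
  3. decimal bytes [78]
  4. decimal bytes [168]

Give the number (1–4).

4

Key "TDiN" = 54 44 69 4e is exactly B = 4 bytes: K' = 54 44 69 4e.
K' ⊕ ipad = 62 72 5f 78; K' ⊕ opad = 08 18 35 12.
m1: inner = H(62 72 5f 78 9b) = 02 46; tag = H(08 18 35 12 02 46) = 00af
m2: inner = H(62 72 5f 78 66) = 02 11; tag = H(08 18 35 12 02 11) = 007a
m3: inner = H(62 72 5f 78 4e) = 01 f9; tag = H(08 18 35 12 01 f9) = 0161
m4: inner = H(62 72 5f 78 a8) = 02 53; tag = H(08 18 35 12 02 53) = 00bc ← matches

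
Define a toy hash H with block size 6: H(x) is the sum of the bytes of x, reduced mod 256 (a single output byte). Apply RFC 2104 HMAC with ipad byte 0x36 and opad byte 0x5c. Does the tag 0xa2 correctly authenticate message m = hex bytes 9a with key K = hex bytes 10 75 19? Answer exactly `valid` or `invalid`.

Key hex bytes 10 75 19 is 3 bytes ≤ B = 6; zero-pad to 6 bytes: K' = 10 75 19 00 00 00.
K' ⊕ ipad = 26 43 2f 36 36 36; K' ⊕ opad = 4c 29 45 5c 5c 5c.
Inner hash: sum = 38+67+47+54+54+54+154 = 468; mod 256 = 212 → d4.
Outer hash (recomputed tag): sum = 76+41+69+92+92+92+212 = 674; mod 256 = 162 → a2.
Recomputed tag = a2; claimed = a2 → match.

valid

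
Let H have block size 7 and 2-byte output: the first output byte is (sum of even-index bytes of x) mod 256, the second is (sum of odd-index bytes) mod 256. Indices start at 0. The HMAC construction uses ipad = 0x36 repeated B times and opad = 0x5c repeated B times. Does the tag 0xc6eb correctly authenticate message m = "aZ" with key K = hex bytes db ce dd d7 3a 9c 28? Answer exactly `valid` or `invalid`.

Key hex bytes db ce dd d7 3a 9c 28 is exactly B = 7 bytes: K' = db ce dd d7 3a 9c 28.
K' ⊕ ipad = ed f8 eb e1 0c aa 1e; K' ⊕ opad = 87 92 81 8b 66 c0 74.
Inner hash: even-index sum = 604 mod 256 = 92; odd-index sum = 740 mod 256 = 228 → 5c e4.
Outer hash (recomputed tag): even-index sum = 710 mod 256 = 198; odd-index sum = 569 mod 256 = 57 → c6 39.
Recomputed tag = c639; claimed = c6eb → mismatch.

invalid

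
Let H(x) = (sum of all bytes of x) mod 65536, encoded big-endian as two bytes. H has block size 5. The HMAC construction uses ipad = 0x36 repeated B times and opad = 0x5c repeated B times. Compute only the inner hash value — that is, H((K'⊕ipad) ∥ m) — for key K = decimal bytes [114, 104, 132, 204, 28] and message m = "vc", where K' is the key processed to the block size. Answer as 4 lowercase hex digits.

Key decimal bytes [114, 104, 132, 204, 28] = 72 68 84 cc 1c is exactly B = 5 bytes: K' = 72 68 84 cc 1c.
K' ⊕ ipad = 44 5e b2 fa 2a.
Inner input = 44 5e b2 fa 2a ∥ 76 63.
Inner hash: sum = 68+94+178+250+42+118+99 = 849 → 03 51.

0351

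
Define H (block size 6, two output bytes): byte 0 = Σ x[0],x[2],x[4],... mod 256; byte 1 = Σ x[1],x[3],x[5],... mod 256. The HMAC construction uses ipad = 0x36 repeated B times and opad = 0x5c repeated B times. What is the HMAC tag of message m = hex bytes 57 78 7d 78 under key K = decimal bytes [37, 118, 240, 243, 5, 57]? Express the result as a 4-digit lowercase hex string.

5e42

Key decimal bytes [37, 118, 240, 243, 5, 57] = 25 76 f0 f3 05 39 is exactly B = 6 bytes: K' = 25 76 f0 f3 05 39.
K' ⊕ ipad = 13 40 c6 c5 33 0f.  K' ⊕ opad = 79 2a ac af 59 65.
Inner input = (K'⊕ipad) ∥ m = 13 40 c6 c5 33 0f ∥ 57 78 7d 78.
Inner hash: even-index sum = 480 mod 256 = 224; odd-index sum = 516 mod 256 = 4 → e0 04.
Outer input = (K'⊕opad) ∥ inner = 79 2a ac af 59 65 ∥ e0 04.
Outer hash (tag): even-index sum = 606 mod 256 = 94; odd-index sum = 322 mod 256 = 66 → 5e 42.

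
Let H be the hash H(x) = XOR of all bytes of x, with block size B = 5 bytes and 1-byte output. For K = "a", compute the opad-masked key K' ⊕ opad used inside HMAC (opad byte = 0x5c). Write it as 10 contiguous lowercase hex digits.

3d5c5c5c5c

Key "a" = 61 is 1 byte ≤ B = 5; zero-pad to 5 bytes: K' = 61 00 00 00 00.
XOR each byte with 0x5c: 61⊕5c=3d, 00⊕5c=5c, 00⊕5c=5c, 00⊕5c=5c, 00⊕5c=5c.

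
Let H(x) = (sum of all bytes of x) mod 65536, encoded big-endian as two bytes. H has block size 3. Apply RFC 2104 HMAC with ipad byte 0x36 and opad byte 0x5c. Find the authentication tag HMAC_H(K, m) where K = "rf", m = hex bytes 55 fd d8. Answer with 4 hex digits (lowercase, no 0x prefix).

Key "rf" = 72 66 is 2 bytes ≤ B = 3; zero-pad to 3 bytes: K' = 72 66 00.
K' ⊕ ipad = 44 50 36.  K' ⊕ opad = 2e 3a 5c.
Inner input = (K'⊕ipad) ∥ m = 44 50 36 ∥ 55 fd d8.
Inner hash: sum = 68+80+54+85+253+216 = 756 → 02 f4.
Outer input = (K'⊕opad) ∥ inner = 2e 3a 5c ∥ 02 f4.
Outer hash (tag): sum = 46+58+92+2+244 = 442 → 01 ba.

01ba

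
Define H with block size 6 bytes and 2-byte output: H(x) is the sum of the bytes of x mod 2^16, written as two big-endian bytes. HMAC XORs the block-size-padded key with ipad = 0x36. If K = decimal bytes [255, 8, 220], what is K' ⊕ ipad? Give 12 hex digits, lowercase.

c93eea363636

Key decimal bytes [255, 8, 220] = ff 08 dc is 3 bytes ≤ B = 6; zero-pad to 6 bytes: K' = ff 08 dc 00 00 00.
XOR each byte with 0x36: ff⊕36=c9, 08⊕36=3e, dc⊕36=ea, 00⊕36=36, 00⊕36=36, 00⊕36=36.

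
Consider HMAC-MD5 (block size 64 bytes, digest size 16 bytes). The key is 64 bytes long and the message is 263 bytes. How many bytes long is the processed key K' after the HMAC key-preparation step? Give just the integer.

Key is 64 ≤ 64 bytes, zero-padded: |K'| = 64.

64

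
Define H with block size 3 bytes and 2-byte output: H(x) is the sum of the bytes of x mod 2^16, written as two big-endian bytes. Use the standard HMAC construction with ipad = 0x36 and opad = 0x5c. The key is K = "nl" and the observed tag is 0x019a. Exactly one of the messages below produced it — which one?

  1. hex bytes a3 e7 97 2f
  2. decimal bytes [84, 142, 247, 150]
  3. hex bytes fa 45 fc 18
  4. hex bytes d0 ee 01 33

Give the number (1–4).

Key "nl" = 6e 6c is 2 bytes ≤ B = 3; zero-pad to 3 bytes: K' = 6e 6c 00.
K' ⊕ ipad = 58 5a 36; K' ⊕ opad = 32 30 5c.
m1: inner = H(58 5a 36 a3 e7 97 2f) = 03 38; tag = H(32 30 5c 03 38) = 00f9
m2: inner = H(58 5a 36 54 8e f7 96) = 03 57; tag = H(32 30 5c 03 57) = 0118
m3: inner = H(58 5a 36 fa 45 fc 18) = 03 3b; tag = H(32 30 5c 03 3b) = 00fc
m4: inner = H(58 5a 36 d0 ee 01 33) = 02 da; tag = H(32 30 5c 02 da) = 019a ← matches

4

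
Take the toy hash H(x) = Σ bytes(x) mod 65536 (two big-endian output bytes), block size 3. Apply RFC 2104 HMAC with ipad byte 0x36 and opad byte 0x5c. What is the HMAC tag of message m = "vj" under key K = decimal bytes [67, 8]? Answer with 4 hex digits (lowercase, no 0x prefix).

Key decimal bytes [67, 8] = 43 08 is 2 bytes ≤ B = 3; zero-pad to 3 bytes: K' = 43 08 00.
K' ⊕ ipad = 75 3e 36.  K' ⊕ opad = 1f 54 5c.
Inner input = (K'⊕ipad) ∥ m = 75 3e 36 ∥ 76 6a.
Inner hash: sum = 117+62+54+118+106 = 457 → 01 c9.
Outer input = (K'⊕opad) ∥ inner = 1f 54 5c ∥ 01 c9.
Outer hash (tag): sum = 31+84+92+1+201 = 409 → 01 99.

0199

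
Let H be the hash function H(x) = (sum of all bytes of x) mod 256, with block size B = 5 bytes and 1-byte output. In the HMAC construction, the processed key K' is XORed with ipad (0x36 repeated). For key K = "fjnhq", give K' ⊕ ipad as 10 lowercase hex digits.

505c585e47

Key "fjnhq" = 66 6a 6e 68 71 is exactly B = 5 bytes: K' = 66 6a 6e 68 71.
XOR each byte with 0x36: 66⊕36=50, 6a⊕36=5c, 6e⊕36=58, 68⊕36=5e, 71⊕36=47.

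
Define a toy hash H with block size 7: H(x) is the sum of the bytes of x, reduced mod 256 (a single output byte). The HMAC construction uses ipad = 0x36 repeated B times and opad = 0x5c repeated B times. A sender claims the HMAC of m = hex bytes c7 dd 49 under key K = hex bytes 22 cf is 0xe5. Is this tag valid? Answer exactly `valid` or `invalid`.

Key hex bytes 22 cf is 2 bytes ≤ B = 7; zero-pad to 7 bytes: K' = 22 cf 00 00 00 00 00.
K' ⊕ ipad = 14 f9 36 36 36 36 36; K' ⊕ opad = 7e 93 5c 5c 5c 5c 5c.
Inner hash: sum = 20+249+54+54+54+54+54+199+221+73 = 1032; mod 256 = 8 → 08.
Outer hash (recomputed tag): sum = 126+147+92+92+92+92+92+8 = 741; mod 256 = 229 → e5.
Recomputed tag = e5; claimed = e5 → match.

valid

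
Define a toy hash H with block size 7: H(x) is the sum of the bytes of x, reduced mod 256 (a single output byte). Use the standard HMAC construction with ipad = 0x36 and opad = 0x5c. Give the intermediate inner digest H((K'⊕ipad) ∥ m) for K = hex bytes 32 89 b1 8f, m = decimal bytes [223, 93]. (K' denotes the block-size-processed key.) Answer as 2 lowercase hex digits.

Key hex bytes 32 89 b1 8f is 4 bytes ≤ B = 7; zero-pad to 7 bytes: K' = 32 89 b1 8f 00 00 00.
K' ⊕ ipad = 04 bf 87 b9 36 36 36.
Inner input = 04 bf 87 b9 36 36 36 ∥ df 5d.
Inner hash: sum = 4+191+135+185+54+54+54+223+93 = 993; mod 256 = 225 → e1.

e1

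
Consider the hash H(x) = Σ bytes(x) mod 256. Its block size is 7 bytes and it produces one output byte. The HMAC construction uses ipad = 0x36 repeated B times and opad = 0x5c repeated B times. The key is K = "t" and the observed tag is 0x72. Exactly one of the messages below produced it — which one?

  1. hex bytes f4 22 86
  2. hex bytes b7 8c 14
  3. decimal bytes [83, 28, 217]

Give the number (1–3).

Key "t" = 74 is 1 byte ≤ B = 7; zero-pad to 7 bytes: K' = 74 00 00 00 00 00 00.
K' ⊕ ipad = 42 36 36 36 36 36 36; K' ⊕ opad = 28 5c 5c 5c 5c 5c 5c.
m1: inner = H(42 36 36 36 36 36 36 f4 22 86) = 22; tag = H(28 5c 5c 5c 5c 5c 5c 22) = 72 ← matches
m2: inner = H(42 36 36 36 36 36 36 b7 8c 14) = dd; tag = H(28 5c 5c 5c 5c 5c 5c dd) = 2d
m3: inner = H(42 36 36 36 36 36 36 53 1c d9) = ce; tag = H(28 5c 5c 5c 5c 5c 5c ce) = 1e

1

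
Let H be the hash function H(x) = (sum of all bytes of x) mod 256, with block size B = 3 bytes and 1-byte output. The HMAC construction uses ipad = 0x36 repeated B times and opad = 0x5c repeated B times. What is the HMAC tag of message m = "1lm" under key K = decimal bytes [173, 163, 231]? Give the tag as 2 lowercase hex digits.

b6

Key decimal bytes [173, 163, 231] = ad a3 e7 is exactly B = 3 bytes: K' = ad a3 e7.
K' ⊕ ipad = 9b 95 d1.  K' ⊕ opad = f1 ff bb.
Inner input = (K'⊕ipad) ∥ m = 9b 95 d1 ∥ 31 6c 6d.
Inner hash: sum = 155+149+209+49+108+109 = 779; mod 256 = 11 → 0b.
Outer input = (K'⊕opad) ∥ inner = f1 ff bb ∥ 0b.
Outer hash (tag): sum = 241+255+187+11 = 694; mod 256 = 182 → b6.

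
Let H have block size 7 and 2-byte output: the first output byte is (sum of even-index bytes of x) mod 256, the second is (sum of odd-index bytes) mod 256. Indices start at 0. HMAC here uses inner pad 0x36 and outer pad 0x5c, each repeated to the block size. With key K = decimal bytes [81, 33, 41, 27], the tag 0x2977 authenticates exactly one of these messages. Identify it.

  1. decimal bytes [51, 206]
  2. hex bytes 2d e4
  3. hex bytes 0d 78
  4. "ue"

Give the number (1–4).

4

Key decimal bytes [81, 33, 41, 27] = 51 21 29 1b is 4 bytes ≤ B = 7; zero-pad to 7 bytes: K' = 51 21 29 1b 00 00 00.
K' ⊕ ipad = 67 17 1f 2d 36 36 36; K' ⊕ opad = 0d 7d 75 47 5c 5c 5c.
m1: inner = H(67 17 1f 2d 36 36 36 33 ce) = c0 ad; tag = H(0d 7d 75 47 5c 5c 5c c0 ad) = e7e0
m2: inner = H(67 17 1f 2d 36 36 36 2d e4) = d6 a7; tag = H(0d 7d 75 47 5c 5c 5c d6 a7) = e1f6
m3: inner = H(67 17 1f 2d 36 36 36 0d 78) = 6a 87; tag = H(0d 7d 75 47 5c 5c 5c 6a 87) = c18a
m4: inner = H(67 17 1f 2d 36 36 36 75 65) = 57 ef; tag = H(0d 7d 75 47 5c 5c 5c 57 ef) = 2977 ← matches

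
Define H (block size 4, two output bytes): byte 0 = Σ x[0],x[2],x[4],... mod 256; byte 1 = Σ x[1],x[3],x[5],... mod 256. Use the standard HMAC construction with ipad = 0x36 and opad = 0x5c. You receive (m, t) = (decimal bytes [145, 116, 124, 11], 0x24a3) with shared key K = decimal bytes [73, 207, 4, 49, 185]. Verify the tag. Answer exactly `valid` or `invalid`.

Key decimal bytes [73, 207, 4, 49, 185] = 49 cf 04 31 b9 is 5 bytes > B = 4, so hash it first: H(key) = 06 00, then zero-pad to 4 bytes: K' = 06 00 00 00.
K' ⊕ ipad = 30 36 36 36; K' ⊕ opad = 5a 5c 5c 5c.
Inner hash: even-index sum = 371 mod 256 = 115; odd-index sum = 235 mod 256 = 235 → 73 eb.
Outer hash (recomputed tag): even-index sum = 297 mod 256 = 41; odd-index sum = 419 mod 256 = 163 → 29 a3.
Recomputed tag = 29a3; claimed = 24a3 → mismatch.

invalid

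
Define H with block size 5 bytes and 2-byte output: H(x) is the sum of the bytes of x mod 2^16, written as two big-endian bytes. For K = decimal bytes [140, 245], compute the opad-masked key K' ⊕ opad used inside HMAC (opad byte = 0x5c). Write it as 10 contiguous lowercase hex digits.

d0a95c5c5c

Key decimal bytes [140, 245] = 8c f5 is 2 bytes ≤ B = 5; zero-pad to 5 bytes: K' = 8c f5 00 00 00.
XOR each byte with 0x5c: 8c⊕5c=d0, f5⊕5c=a9, 00⊕5c=5c, 00⊕5c=5c, 00⊕5c=5c.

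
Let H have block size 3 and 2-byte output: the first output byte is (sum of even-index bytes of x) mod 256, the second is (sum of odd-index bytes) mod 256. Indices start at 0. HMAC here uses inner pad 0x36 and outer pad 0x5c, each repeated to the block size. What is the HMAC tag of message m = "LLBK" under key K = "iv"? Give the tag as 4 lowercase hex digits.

Key "iv" = 69 76 is 2 bytes ≤ B = 3; zero-pad to 3 bytes: K' = 69 76 00.
K' ⊕ ipad = 5f 40 36.  K' ⊕ opad = 35 2a 5c.
Inner input = (K'⊕ipad) ∥ m = 5f 40 36 ∥ 4c 4c 42 4b.
Inner hash: even-index sum = 300 mod 256 = 44; odd-index sum = 206 mod 256 = 206 → 2c ce.
Outer input = (K'⊕opad) ∥ inner = 35 2a 5c ∥ 2c ce.
Outer hash (tag): even-index sum = 351 mod 256 = 95; odd-index sum = 86 mod 256 = 86 → 5f 56.

5f56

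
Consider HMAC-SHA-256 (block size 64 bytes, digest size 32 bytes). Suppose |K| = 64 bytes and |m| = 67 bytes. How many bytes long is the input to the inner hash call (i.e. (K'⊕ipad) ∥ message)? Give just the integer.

Key is 64 ≤ 64 bytes, zero-padded: |K'| = 64.
Inner input = (K'⊕ipad) ∥ m → 64 + 67 = 131 bytes.

131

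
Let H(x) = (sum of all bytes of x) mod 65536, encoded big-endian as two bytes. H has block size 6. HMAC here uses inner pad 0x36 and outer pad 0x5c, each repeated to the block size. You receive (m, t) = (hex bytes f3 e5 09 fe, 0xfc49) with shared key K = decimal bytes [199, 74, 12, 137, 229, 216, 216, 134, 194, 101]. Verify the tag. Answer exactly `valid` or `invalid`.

Key decimal bytes [199, 74, 12, 137, 229, 216, 216, 134, 194, 101] = c7 4a 0c 89 e5 d8 d8 86 c2 65 is 10 bytes > B = 6, so hash it first: H(key) = 05 e8, then zero-pad to 6 bytes: K' = 05 e8 00 00 00 00.
K' ⊕ ipad = 33 de 36 36 36 36; K' ⊕ opad = 59 b4 5c 5c 5c 5c.
Inner hash: sum = 51+222+54+54+54+54+243+229+9+254 = 1224 → 04 c8.
Outer hash (recomputed tag): sum = 89+180+92+92+92+92+4+200 = 841 → 03 49.
Recomputed tag = 0349; claimed = fc49 → mismatch.

invalid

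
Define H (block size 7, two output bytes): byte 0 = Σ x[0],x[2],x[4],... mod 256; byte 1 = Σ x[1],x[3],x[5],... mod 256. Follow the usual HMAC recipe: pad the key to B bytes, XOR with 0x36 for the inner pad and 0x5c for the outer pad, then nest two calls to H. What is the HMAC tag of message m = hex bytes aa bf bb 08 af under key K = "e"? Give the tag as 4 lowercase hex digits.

Key "e" = 65 is 1 byte ≤ B = 7; zero-pad to 7 bytes: K' = 65 00 00 00 00 00 00.
K' ⊕ ipad = 53 36 36 36 36 36 36.  K' ⊕ opad = 39 5c 5c 5c 5c 5c 5c.
Inner input = (K'⊕ipad) ∥ m = 53 36 36 36 36 36 36 ∥ aa bf bb 08 af.
Inner hash: even-index sum = 444 mod 256 = 188; odd-index sum = 694 mod 256 = 182 → bc b6.
Outer input = (K'⊕opad) ∥ inner = 39 5c 5c 5c 5c 5c 5c ∥ bc b6.
Outer hash (tag): even-index sum = 515 mod 256 = 3; odd-index sum = 464 mod 256 = 208 → 03 d0.

03d0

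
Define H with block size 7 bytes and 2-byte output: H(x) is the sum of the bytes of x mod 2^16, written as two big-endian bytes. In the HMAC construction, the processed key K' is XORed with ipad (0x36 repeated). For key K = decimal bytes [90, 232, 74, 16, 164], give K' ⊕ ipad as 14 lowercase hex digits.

Key decimal bytes [90, 232, 74, 16, 164] = 5a e8 4a 10 a4 is 5 bytes ≤ B = 7; zero-pad to 7 bytes: K' = 5a e8 4a 10 a4 00 00.
XOR each byte with 0x36: 5a⊕36=6c, e8⊕36=de, 4a⊕36=7c, 10⊕36=26, a4⊕36=92, 00⊕36=36, 00⊕36=36.

6cde7c26923636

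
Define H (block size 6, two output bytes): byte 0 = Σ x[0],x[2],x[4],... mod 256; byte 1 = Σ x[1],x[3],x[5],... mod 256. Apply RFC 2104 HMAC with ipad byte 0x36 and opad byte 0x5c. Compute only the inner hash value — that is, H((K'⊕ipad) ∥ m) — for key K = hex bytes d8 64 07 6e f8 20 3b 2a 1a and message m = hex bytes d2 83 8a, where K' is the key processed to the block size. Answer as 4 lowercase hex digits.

e219

Key hex bytes d8 64 07 6e f8 20 3b 2a 1a is 9 bytes > B = 6, so hash it first: H(key) = 2c 1c, then zero-pad to 6 bytes: K' = 2c 1c 00 00 00 00.
K' ⊕ ipad = 1a 2a 36 36 36 36.
Inner input = 1a 2a 36 36 36 36 ∥ d2 83 8a.
Inner hash: even-index sum = 482 mod 256 = 226; odd-index sum = 281 mod 256 = 25 → e2 19.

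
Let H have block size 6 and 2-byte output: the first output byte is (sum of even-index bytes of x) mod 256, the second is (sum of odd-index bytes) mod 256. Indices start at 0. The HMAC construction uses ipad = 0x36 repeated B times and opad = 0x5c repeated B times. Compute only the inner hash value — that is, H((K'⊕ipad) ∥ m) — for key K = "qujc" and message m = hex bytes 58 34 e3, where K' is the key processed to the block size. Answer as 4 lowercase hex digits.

Key "qujc" = 71 75 6a 63 is 4 bytes ≤ B = 6; zero-pad to 6 bytes: K' = 71 75 6a 63 00 00.
K' ⊕ ipad = 47 43 5c 55 36 36.
Inner input = 47 43 5c 55 36 36 ∥ 58 34 e3.
Inner hash: even-index sum = 532 mod 256 = 20; odd-index sum = 258 mod 256 = 2 → 14 02.

1402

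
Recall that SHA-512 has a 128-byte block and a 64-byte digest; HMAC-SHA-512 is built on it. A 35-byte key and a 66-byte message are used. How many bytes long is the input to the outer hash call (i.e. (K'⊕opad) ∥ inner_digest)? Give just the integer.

192

Key is 35 ≤ 128 bytes, zero-padded: |K'| = 128.
Outer input = (K'⊕opad) ∥ H(inner) → 128 + 64 = 192 bytes.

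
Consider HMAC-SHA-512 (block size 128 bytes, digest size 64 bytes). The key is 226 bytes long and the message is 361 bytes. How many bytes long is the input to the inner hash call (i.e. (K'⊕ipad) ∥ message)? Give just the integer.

489

Key is 226 > 128 bytes, so it is hashed to 64 bytes then zero-padded to 128: |K'| = 128.
Inner input = (K'⊕ipad) ∥ m → 128 + 361 = 489 bytes.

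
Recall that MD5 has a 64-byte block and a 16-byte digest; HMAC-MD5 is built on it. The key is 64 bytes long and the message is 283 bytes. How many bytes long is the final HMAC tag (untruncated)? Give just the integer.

16

The tag is one MD5 digest: 16 bytes.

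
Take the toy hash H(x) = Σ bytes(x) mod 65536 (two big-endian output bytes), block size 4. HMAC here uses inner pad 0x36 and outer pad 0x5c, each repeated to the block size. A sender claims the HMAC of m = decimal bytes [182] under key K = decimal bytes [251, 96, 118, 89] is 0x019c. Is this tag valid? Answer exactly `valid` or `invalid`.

valid

Key decimal bytes [251, 96, 118, 89] = fb 60 76 59 is exactly B = 4 bytes: K' = fb 60 76 59.
K' ⊕ ipad = cd 56 40 6f; K' ⊕ opad = a7 3c 2a 05.
Inner hash: sum = 205+86+64+111+182 = 648 → 02 88.
Outer hash (recomputed tag): sum = 167+60+42+5+2+136 = 412 → 01 9c.
Recomputed tag = 019c; claimed = 019c → match.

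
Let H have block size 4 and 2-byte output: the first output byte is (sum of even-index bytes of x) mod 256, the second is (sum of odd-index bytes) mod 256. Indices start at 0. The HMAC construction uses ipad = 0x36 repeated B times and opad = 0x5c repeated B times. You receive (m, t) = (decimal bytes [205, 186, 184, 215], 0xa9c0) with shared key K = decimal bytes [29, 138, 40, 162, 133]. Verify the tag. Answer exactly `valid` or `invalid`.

invalid

Key decimal bytes [29, 138, 40, 162, 133] = 1d 8a 28 a2 85 is 5 bytes > B = 4, so hash it first: H(key) = ca 2c, then zero-pad to 4 bytes: K' = ca 2c 00 00.
K' ⊕ ipad = fc 1a 36 36; K' ⊕ opad = 96 70 5c 5c.
Inner hash: even-index sum = 695 mod 256 = 183; odd-index sum = 481 mod 256 = 225 → b7 e1.
Outer hash (recomputed tag): even-index sum = 425 mod 256 = 169; odd-index sum = 429 mod 256 = 173 → a9 ad.
Recomputed tag = a9ad; claimed = a9c0 → mismatch.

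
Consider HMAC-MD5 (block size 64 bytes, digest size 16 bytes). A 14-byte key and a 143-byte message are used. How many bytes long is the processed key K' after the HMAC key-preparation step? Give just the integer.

64

Key is 14 ≤ 64 bytes, zero-padded: |K'| = 64.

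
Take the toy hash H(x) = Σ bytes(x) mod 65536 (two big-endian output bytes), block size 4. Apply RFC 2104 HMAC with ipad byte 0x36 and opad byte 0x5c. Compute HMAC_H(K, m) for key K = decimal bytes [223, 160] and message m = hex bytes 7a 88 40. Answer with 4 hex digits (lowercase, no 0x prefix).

0267

Key decimal bytes [223, 160] = df a0 is 2 bytes ≤ B = 4; zero-pad to 4 bytes: K' = df a0 00 00.
K' ⊕ ipad = e9 96 36 36.  K' ⊕ opad = 83 fc 5c 5c.
Inner input = (K'⊕ipad) ∥ m = e9 96 36 36 ∥ 7a 88 40.
Inner hash: sum = 233+150+54+54+122+136+64 = 813 → 03 2d.
Outer input = (K'⊕opad) ∥ inner = 83 fc 5c 5c ∥ 03 2d.
Outer hash (tag): sum = 131+252+92+92+3+45 = 615 → 02 67.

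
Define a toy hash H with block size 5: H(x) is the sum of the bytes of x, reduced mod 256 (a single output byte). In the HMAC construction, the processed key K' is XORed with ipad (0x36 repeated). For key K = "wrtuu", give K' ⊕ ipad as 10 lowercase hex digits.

Key "wrtuu" = 77 72 74 75 75 is exactly B = 5 bytes: K' = 77 72 74 75 75.
XOR each byte with 0x36: 77⊕36=41, 72⊕36=44, 74⊕36=42, 75⊕36=43, 75⊕36=43.

4144424343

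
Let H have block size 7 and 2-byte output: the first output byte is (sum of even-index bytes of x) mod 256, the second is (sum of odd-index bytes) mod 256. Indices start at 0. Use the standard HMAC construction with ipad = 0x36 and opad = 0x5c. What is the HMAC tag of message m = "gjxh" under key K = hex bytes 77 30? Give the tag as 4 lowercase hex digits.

90d9

Key hex bytes 77 30 is 2 bytes ≤ B = 7; zero-pad to 7 bytes: K' = 77 30 00 00 00 00 00.
K' ⊕ ipad = 41 06 36 36 36 36 36.  K' ⊕ opad = 2b 6c 5c 5c 5c 5c 5c.
Inner input = (K'⊕ipad) ∥ m = 41 06 36 36 36 36 36 ∥ 67 6a 78 68.
Inner hash: even-index sum = 437 mod 256 = 181; odd-index sum = 337 mod 256 = 81 → b5 51.
Outer input = (K'⊕opad) ∥ inner = 2b 6c 5c 5c 5c 5c 5c ∥ b5 51.
Outer hash (tag): even-index sum = 400 mod 256 = 144; odd-index sum = 473 mod 256 = 217 → 90 d9.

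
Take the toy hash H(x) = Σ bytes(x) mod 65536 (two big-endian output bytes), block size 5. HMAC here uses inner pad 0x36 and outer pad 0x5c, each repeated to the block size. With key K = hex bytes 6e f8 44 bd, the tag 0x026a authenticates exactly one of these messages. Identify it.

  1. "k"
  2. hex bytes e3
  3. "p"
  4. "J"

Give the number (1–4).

2

Key hex bytes 6e f8 44 bd is 4 bytes ≤ B = 5; zero-pad to 5 bytes: K' = 6e f8 44 bd 00.
K' ⊕ ipad = 58 ce 72 8b 36; K' ⊕ opad = 32 a4 18 e1 5c.
m1: inner = H(58 ce 72 8b 36 6b) = 02 c4; tag = H(32 a4 18 e1 5c 02 c4) = 02f1
m2: inner = H(58 ce 72 8b 36 e3) = 03 3c; tag = H(32 a4 18 e1 5c 03 3c) = 026a ← matches
m3: inner = H(58 ce 72 8b 36 70) = 02 c9; tag = H(32 a4 18 e1 5c 02 c9) = 02f6
m4: inner = H(58 ce 72 8b 36 4a) = 02 a3; tag = H(32 a4 18 e1 5c 02 a3) = 02d0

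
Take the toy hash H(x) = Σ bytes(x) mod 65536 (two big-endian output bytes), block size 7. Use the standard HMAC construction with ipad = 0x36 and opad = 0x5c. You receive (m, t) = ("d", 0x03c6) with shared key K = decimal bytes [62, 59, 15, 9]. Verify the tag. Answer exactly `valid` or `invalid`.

invalid

Key decimal bytes [62, 59, 15, 9] = 3e 3b 0f 09 is 4 bytes ≤ B = 7; zero-pad to 7 bytes: K' = 3e 3b 0f 09 00 00 00.
K' ⊕ ipad = 08 0d 39 3f 36 36 36; K' ⊕ opad = 62 67 53 55 5c 5c 5c.
Inner hash: sum = 8+13+57+63+54+54+54+100 = 403 → 01 93.
Outer hash (recomputed tag): sum = 98+103+83+85+92+92+92+1+147 = 793 → 03 19.
Recomputed tag = 0319; claimed = 03c6 → mismatch.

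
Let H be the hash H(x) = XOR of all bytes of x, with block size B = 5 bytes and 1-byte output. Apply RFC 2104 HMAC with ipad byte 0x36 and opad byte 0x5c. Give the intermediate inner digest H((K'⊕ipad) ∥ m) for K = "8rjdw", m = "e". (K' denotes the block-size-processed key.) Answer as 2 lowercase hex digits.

Key "8rjdw" = 38 72 6a 64 77 is exactly B = 5 bytes: K' = 38 72 6a 64 77.
K' ⊕ ipad = 0e 44 5c 52 41.
Inner input = 0e 44 5c 52 41 ∥ 65.
Inner hash: XOR 0e⊕44⊕5c⊕52⊕41⊕65 = 60.

60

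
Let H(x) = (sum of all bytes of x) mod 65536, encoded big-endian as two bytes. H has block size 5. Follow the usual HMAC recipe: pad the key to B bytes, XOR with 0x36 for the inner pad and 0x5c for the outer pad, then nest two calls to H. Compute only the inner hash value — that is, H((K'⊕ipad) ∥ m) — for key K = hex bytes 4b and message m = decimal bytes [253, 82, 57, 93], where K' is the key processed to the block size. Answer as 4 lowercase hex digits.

Key hex bytes 4b is 1 byte ≤ B = 5; zero-pad to 5 bytes: K' = 4b 00 00 00 00.
K' ⊕ ipad = 7d 36 36 36 36.
Inner input = 7d 36 36 36 36 ∥ fd 52 39 5d.
Inner hash: sum = 125+54+54+54+54+253+82+57+93 = 826 → 03 3a.

033a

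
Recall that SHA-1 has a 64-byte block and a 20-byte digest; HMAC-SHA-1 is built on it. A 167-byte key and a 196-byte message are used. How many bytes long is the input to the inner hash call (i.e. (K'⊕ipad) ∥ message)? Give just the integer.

260

Key is 167 > 64 bytes, so it is hashed to 20 bytes then zero-padded to 64: |K'| = 64.
Inner input = (K'⊕ipad) ∥ m → 64 + 196 = 260 bytes.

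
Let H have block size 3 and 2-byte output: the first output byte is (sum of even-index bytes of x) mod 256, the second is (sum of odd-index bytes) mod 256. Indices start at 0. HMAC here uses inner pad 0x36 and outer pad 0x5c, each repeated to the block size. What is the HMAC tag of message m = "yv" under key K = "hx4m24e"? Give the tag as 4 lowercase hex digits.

Key "hx4m24e" = 68 78 34 6d 32 34 65 is 7 bytes > B = 3, so hash it first: H(key) = 33 19, then zero-pad to 3 bytes: K' = 33 19 00.
K' ⊕ ipad = 05 2f 36.  K' ⊕ opad = 6f 45 5c.
Inner input = (K'⊕ipad) ∥ m = 05 2f 36 ∥ 79 76.
Inner hash: even-index sum = 177 mod 256 = 177; odd-index sum = 168 mod 256 = 168 → b1 a8.
Outer input = (K'⊕opad) ∥ inner = 6f 45 5c ∥ b1 a8.
Outer hash (tag): even-index sum = 371 mod 256 = 115; odd-index sum = 246 mod 256 = 246 → 73 f6.

73f6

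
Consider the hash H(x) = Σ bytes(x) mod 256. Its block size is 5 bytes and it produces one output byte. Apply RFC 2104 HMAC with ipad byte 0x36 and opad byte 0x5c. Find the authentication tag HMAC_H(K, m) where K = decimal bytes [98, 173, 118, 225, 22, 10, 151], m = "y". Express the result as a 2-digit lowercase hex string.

2d

Key decimal bytes [98, 173, 118, 225, 22, 10, 151] = 62 ad 76 e1 16 0a 97 is 7 bytes > B = 5, so hash it first: H(key) = 1d, then zero-pad to 5 bytes: K' = 1d 00 00 00 00.
K' ⊕ ipad = 2b 36 36 36 36.  K' ⊕ opad = 41 5c 5c 5c 5c.
Inner input = (K'⊕ipad) ∥ m = 2b 36 36 36 36 ∥ 79.
Inner hash: sum = 43+54+54+54+54+121 = 380; mod 256 = 124 → 7c.
Outer input = (K'⊕opad) ∥ inner = 41 5c 5c 5c 5c ∥ 7c.
Outer hash (tag): sum = 65+92+92+92+92+124 = 557; mod 256 = 45 → 2d.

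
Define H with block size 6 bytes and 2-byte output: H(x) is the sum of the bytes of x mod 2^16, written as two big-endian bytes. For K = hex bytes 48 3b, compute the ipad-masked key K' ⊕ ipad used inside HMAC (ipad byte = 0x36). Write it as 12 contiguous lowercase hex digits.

7e0d36363636

Key hex bytes 48 3b is 2 bytes ≤ B = 6; zero-pad to 6 bytes: K' = 48 3b 00 00 00 00.
XOR each byte with 0x36: 48⊕36=7e, 3b⊕36=0d, 00⊕36=36, 00⊕36=36, 00⊕36=36, 00⊕36=36.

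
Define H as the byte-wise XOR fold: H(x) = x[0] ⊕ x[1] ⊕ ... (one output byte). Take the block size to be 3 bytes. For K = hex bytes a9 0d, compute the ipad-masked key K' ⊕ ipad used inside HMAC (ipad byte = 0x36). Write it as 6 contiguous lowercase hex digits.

Key hex bytes a9 0d is 2 bytes ≤ B = 3; zero-pad to 3 bytes: K' = a9 0d 00.
XOR each byte with 0x36: a9⊕36=9f, 0d⊕36=3b, 00⊕36=36.

9f3b36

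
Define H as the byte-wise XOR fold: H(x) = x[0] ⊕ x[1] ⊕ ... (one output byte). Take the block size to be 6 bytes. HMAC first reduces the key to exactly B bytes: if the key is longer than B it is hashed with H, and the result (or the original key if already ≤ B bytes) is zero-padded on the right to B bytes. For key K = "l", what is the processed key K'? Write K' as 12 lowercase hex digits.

6c0000000000

Key "l" = 6c is 1 byte ≤ B = 6; zero-pad to 6 bytes: K' = 6c 00 00 00 00 00.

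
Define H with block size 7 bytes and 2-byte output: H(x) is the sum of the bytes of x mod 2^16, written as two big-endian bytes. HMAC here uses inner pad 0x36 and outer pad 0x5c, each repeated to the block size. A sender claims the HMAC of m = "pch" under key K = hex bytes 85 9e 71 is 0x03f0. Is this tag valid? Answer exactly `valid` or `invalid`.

Key hex bytes 85 9e 71 is 3 bytes ≤ B = 7; zero-pad to 7 bytes: K' = 85 9e 71 00 00 00 00.
K' ⊕ ipad = b3 a8 47 36 36 36 36; K' ⊕ opad = d9 c2 2d 5c 5c 5c 5c.
Inner hash: sum = 179+168+71+54+54+54+54+112+99+104 = 949 → 03 b5.
Outer hash (recomputed tag): sum = 217+194+45+92+92+92+92+3+181 = 1008 → 03 f0.
Recomputed tag = 03f0; claimed = 03f0 → match.

valid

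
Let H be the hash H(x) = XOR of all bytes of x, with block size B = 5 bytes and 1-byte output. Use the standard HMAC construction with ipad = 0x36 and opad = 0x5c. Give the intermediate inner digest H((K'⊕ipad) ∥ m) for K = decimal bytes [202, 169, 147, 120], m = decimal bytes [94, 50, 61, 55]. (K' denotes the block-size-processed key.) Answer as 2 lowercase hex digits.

d8

Key decimal bytes [202, 169, 147, 120] = ca a9 93 78 is 4 bytes ≤ B = 5; zero-pad to 5 bytes: K' = ca a9 93 78 00.
K' ⊕ ipad = fc 9f a5 4e 36.
Inner input = fc 9f a5 4e 36 ∥ 5e 32 3d 37.
Inner hash: XOR fc⊕9f⊕a5⊕4e⊕36⊕5e⊕32⊕3d⊕37 = d8.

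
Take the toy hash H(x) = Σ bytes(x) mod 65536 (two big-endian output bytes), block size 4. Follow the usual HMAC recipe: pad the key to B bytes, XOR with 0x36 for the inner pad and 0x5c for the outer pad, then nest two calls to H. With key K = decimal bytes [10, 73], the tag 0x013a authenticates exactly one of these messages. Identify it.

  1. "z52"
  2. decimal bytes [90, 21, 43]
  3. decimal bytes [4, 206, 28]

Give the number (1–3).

3

Key decimal bytes [10, 73] = 0a 49 is 2 bytes ≤ B = 4; zero-pad to 4 bytes: K' = 0a 49 00 00.
K' ⊕ ipad = 3c 7f 36 36; K' ⊕ opad = 56 15 5c 5c.
m1: inner = H(3c 7f 36 36 7a 35 32) = 02 08; tag = H(56 15 5c 5c 02 08) = 012d
m2: inner = H(3c 7f 36 36 5a 15 2b) = 01 c1; tag = H(56 15 5c 5c 01 c1) = 01e5
m3: inner = H(3c 7f 36 36 04 ce 1c) = 02 15; tag = H(56 15 5c 5c 02 15) = 013a ← matches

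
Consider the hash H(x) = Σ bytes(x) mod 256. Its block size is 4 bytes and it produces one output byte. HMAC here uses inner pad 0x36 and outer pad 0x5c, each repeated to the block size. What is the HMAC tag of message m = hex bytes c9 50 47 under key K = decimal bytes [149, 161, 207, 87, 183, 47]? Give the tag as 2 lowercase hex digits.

Key decimal bytes [149, 161, 207, 87, 183, 47] = 95 a1 cf 57 b7 2f is 6 bytes > B = 4, so hash it first: H(key) = 42, then zero-pad to 4 bytes: K' = 42 00 00 00.
K' ⊕ ipad = 74 36 36 36.  K' ⊕ opad = 1e 5c 5c 5c.
Inner input = (K'⊕ipad) ∥ m = 74 36 36 36 ∥ c9 50 47.
Inner hash: sum = 116+54+54+54+201+80+71 = 630; mod 256 = 118 → 76.
Outer input = (K'⊕opad) ∥ inner = 1e 5c 5c 5c ∥ 76.
Outer hash (tag): sum = 30+92+92+92+118 = 424; mod 256 = 168 → a8.

a8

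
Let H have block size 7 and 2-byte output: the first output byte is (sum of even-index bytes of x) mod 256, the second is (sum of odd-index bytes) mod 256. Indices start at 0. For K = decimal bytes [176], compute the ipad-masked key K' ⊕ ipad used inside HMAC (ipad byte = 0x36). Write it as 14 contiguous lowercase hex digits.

Key decimal bytes [176] = b0 is 1 byte ≤ B = 7; zero-pad to 7 bytes: K' = b0 00 00 00 00 00 00.
XOR each byte with 0x36: b0⊕36=86, 00⊕36=36, 00⊕36=36, 00⊕36=36, 00⊕36=36, 00⊕36=36, 00⊕36=36.

86363636363636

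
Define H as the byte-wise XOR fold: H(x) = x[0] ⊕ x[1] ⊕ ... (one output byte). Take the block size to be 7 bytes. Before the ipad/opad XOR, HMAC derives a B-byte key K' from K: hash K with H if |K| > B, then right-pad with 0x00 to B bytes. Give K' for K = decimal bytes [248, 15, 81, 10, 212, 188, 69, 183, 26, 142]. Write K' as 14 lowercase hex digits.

|K| = 10 > B = 7, so first hash the key.
H(K): XOR f8⊕0f⊕51⊕0a⊕d4⊕bc⊕45⊕b7⊕1a⊕8e = a2.
Zero-pad H(K) = a2 to 7 bytes: K' = a2 00 00 00 00 00 00.

a2000000000000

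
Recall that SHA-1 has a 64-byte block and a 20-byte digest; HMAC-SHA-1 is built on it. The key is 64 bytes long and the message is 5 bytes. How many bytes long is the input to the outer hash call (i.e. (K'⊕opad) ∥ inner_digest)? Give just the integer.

Key is 64 ≤ 64 bytes, zero-padded: |K'| = 64.
Outer input = (K'⊕opad) ∥ H(inner) → 64 + 20 = 84 bytes.

84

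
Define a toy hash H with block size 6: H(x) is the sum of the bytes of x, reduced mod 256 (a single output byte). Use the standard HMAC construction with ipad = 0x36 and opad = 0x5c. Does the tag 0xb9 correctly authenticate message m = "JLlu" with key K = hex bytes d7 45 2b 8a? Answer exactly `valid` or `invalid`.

Key hex bytes d7 45 2b 8a is 4 bytes ≤ B = 6; zero-pad to 6 bytes: K' = d7 45 2b 8a 00 00.
K' ⊕ ipad = e1 73 1d bc 36 36; K' ⊕ opad = 8b 19 77 d6 5c 5c.
Inner hash: sum = 225+115+29+188+54+54+74+76+108+117 = 1040; mod 256 = 16 → 10.
Outer hash (recomputed tag): sum = 139+25+119+214+92+92+16 = 697; mod 256 = 185 → b9.
Recomputed tag = b9; claimed = b9 → match.

valid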